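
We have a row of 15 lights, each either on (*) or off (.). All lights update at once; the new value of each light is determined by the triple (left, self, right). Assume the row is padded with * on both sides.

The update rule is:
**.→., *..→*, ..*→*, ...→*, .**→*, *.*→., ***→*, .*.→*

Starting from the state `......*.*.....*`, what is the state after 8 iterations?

..*************

*******.*******
******..*******
*****.*********
****..*********
***.***********
**..***********
*.*************
..*************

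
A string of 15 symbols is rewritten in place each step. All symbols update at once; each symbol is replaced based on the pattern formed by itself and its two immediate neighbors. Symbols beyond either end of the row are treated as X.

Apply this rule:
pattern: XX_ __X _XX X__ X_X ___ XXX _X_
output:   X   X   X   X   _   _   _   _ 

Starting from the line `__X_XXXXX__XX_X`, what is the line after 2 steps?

XX__X___XXXXX_X
_XXX_X_XX___X_X

_XXX_X_XX___X_X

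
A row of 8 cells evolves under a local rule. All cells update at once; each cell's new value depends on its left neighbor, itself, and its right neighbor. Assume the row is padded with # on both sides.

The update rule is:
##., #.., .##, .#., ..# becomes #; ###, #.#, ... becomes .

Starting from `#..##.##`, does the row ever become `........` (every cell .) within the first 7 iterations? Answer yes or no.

no

iteration 1: #####.#.
iteration 2: ....#.#.
iteration 3: #..##.#.
iteration 4: #####.#.  (repeats iteration 1; period 3)
iteration 7: #####.#.
iteration 7 is #####.#., still not uniform .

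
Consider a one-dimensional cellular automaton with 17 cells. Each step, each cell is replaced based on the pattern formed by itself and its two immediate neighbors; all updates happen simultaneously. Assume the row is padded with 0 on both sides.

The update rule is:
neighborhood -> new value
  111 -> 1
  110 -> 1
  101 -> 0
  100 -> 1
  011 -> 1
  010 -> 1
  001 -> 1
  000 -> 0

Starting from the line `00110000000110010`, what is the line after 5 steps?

01111000001111111
11111100011111111
11111110111111111
11111110111111111  (fixed point — unchanged through step 5)

11111110111111111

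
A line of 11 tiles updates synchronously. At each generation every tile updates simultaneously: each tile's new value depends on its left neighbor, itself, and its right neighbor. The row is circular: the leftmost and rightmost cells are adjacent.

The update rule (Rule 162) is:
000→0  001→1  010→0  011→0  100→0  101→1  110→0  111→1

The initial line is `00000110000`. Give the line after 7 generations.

00000000010

00001000000
00010000000
00100000000
01000000000
10000000000
00000000001
00000000010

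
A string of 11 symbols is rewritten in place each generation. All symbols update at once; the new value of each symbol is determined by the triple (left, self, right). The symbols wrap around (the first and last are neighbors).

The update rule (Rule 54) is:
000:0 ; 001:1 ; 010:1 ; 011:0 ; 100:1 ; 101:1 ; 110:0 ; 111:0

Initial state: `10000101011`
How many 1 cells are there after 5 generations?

7

01001111100
11110000010
00001000111
10011101000
11100011101
count of 1: 7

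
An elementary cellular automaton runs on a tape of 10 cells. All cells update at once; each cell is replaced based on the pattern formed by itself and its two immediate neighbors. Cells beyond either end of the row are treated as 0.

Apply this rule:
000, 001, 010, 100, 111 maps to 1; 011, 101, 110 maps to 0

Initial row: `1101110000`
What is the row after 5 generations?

1011111010

generation 1: 0000101111
generation 2: 1111100110
generation 3: 0111011001
generation 4: 1010000111
generation 5: 1011111010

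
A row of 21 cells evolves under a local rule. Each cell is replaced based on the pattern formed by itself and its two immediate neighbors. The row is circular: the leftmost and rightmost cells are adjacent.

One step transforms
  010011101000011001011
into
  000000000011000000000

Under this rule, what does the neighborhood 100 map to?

At position 2 the neighborhood is 100; the next row has 0 there.

0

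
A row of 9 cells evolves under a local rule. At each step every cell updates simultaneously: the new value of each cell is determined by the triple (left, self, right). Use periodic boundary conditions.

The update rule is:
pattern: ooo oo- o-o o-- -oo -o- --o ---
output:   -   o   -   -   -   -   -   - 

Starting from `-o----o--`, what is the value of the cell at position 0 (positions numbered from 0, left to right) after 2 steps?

---------
---------
position 0 holds -

-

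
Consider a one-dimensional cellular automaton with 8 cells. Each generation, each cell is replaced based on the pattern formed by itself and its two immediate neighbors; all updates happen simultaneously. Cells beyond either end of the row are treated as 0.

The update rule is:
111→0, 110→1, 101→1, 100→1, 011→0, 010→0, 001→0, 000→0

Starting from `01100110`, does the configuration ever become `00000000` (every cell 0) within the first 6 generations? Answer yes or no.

generation 1: 00110011
generation 2: 00011001
generation 3: 00001100
generation 4: 00000110
generation 5: 00000011
generation 6: 00000001
generation 6 is 00000001, still not uniform 0

no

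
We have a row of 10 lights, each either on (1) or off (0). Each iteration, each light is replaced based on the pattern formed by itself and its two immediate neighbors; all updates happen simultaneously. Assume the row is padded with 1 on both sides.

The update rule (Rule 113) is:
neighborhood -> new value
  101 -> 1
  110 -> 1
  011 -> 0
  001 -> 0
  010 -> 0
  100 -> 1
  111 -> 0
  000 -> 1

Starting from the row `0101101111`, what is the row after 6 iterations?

0110110011

1010110000
1101011110
0110100011
1011011000
1101101110
0110110011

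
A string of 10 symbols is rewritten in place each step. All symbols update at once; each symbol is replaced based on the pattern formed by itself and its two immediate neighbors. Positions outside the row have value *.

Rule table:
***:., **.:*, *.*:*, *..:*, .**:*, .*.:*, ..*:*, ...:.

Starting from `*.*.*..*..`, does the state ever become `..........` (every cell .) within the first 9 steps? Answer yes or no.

yes

**********
..........
all cells are . at step 2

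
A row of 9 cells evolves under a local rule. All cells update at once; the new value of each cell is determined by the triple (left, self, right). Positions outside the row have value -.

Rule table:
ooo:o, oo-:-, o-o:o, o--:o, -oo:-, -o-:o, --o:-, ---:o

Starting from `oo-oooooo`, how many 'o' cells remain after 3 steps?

--o-oooo-
o-oo-oo-o
oo--o--oo
count of o: 5

5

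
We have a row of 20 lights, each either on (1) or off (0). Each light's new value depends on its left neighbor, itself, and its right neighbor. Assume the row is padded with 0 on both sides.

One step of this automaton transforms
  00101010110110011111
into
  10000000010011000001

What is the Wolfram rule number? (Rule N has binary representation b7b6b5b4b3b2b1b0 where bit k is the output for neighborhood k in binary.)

position 16: 111 → 0  (bit 7 = 0)
position 9: 110 → 1  (bit 6 = 1)
position 3: 101 → 0  (bit 5 = 0)
position 13: 100 → 1  (bit 4 = 1)
position 8: 011 → 0  (bit 3 = 0)
position 2: 010 → 0  (bit 2 = 0)
position 1: 001 → 0  (bit 1 = 0)
position 0: 000 → 1  (bit 0 = 1)
bits b7..b0 = 01010001 = 81

81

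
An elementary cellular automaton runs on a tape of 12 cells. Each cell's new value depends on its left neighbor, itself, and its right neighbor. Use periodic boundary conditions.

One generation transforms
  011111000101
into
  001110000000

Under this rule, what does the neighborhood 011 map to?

At position 1 the neighborhood is 011; the next row has 0 there.

0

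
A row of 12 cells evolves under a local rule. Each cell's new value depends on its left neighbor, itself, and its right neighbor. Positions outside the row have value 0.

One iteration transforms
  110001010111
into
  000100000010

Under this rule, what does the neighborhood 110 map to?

At position 1 the neighborhood is 110; the next row has 0 there.

0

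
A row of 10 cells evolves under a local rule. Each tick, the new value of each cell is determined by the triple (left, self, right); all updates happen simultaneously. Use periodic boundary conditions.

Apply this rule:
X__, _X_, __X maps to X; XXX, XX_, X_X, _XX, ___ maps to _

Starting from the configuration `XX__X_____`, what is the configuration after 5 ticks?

X____XXXX_

tick 1: __XXXX___X
tick 2: XX____X_XX
tick 3: __X__XX___
tick 4: _XXXX__X__
tick 5: X____XXXX_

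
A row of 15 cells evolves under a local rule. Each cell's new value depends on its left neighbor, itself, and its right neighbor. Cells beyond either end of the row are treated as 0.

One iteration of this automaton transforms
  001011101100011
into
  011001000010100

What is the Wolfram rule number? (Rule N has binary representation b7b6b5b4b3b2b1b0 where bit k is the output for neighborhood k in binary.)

position 5: 111 → 1  (bit 7 = 1)
position 6: 110 → 0  (bit 6 = 0)
position 3: 101 → 0  (bit 5 = 0)
position 10: 100 → 1  (bit 4 = 1)
position 4: 011 → 0  (bit 3 = 0)
position 2: 010 → 1  (bit 2 = 1)
position 1: 001 → 1  (bit 1 = 1)
position 0: 000 → 0  (bit 0 = 0)
bits b7..b0 = 10010110 = 150

150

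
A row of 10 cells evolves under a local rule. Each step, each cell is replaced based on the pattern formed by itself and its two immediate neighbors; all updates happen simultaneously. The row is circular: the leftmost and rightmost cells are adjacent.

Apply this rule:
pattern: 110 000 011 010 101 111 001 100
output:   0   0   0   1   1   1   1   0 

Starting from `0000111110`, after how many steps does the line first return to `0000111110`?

0001011100
0011101000
0101011000
1111100000
0111000001
1010000011
0110000101
1000001111
0000010111
0000111010
0001010110
0011111000
0101110000
1110100000
0101100001
1110000011
1100000101
1000001110
1000010101
0000111110

20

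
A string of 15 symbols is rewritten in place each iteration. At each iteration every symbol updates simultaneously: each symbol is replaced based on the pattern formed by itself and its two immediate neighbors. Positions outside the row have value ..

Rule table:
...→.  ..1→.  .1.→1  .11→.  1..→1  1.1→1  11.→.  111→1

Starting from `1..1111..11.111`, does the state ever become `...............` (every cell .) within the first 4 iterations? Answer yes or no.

no

11..11.1...1.1.
..1...111..1111
..11...1.1..11.
....1..1111...1
iteration 4 is ....1..1111...1, still not uniform .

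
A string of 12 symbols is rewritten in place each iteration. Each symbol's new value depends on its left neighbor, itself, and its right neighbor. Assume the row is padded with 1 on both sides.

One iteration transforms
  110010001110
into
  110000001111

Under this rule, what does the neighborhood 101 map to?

At position 11 the neighborhood is 101; the next row has 1 there.

1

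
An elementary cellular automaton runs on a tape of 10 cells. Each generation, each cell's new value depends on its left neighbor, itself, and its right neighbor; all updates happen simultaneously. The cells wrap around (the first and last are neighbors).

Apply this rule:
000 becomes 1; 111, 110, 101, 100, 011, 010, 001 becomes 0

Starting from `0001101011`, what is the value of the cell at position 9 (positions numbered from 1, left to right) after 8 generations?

1

0100000000
0001111111
0100000000  (repeats generation 1; period 2)
generation 8: 0001111111
position 9 holds 1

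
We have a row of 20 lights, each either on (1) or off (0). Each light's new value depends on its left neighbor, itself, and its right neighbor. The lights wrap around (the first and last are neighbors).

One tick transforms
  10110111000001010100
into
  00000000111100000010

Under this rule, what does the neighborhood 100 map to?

At position 8 the neighborhood is 100; the next row has 1 there.

1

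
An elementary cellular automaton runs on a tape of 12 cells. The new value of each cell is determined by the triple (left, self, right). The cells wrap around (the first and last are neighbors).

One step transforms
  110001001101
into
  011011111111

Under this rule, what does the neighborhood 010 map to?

1

At position 5 the neighborhood is 010; the next row has 1 there.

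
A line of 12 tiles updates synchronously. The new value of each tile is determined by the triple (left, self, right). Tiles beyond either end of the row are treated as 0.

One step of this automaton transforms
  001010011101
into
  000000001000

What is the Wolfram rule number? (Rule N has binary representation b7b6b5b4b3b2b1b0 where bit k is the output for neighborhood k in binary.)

position 8: 111 → 1  (bit 7 = 1)
position 9: 110 → 0  (bit 6 = 0)
position 3: 101 → 0  (bit 5 = 0)
position 5: 100 → 0  (bit 4 = 0)
position 7: 011 → 0  (bit 3 = 0)
position 2: 010 → 0  (bit 2 = 0)
position 1: 001 → 0  (bit 1 = 0)
position 0: 000 → 0  (bit 0 = 0)
bits b7..b0 = 10000000 = 128

128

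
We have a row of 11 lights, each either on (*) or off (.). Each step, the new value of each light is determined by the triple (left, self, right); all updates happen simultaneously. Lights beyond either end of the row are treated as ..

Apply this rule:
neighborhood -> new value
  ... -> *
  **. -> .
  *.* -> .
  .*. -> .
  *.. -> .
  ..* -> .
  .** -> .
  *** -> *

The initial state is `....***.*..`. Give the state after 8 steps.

***..*....*
.*.....**..
...***....*
**..*..**..
..........*
*********..
.*******..*
..*****....

..*****....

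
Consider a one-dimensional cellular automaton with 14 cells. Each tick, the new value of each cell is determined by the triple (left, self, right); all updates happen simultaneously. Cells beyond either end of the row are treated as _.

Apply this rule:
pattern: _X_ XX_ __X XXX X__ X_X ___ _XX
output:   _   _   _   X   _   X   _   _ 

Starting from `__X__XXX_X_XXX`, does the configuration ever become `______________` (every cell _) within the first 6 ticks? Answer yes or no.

______X_X_X_X_
_______X_X_X__
________X_X___
_________X____
______________
all cells are _ at tick 5

yes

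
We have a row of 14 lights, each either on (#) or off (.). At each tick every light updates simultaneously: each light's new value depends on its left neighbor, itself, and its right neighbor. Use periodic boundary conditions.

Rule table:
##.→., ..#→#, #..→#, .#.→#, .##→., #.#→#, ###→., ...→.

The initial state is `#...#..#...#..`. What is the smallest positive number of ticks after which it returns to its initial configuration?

##.######.####
..#......#....
.###....###...
#...#..#...#..

4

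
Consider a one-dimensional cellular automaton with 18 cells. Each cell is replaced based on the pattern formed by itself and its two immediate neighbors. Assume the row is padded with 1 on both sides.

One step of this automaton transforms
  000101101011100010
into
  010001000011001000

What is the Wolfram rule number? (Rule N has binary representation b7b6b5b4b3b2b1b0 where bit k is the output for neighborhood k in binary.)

position 11: 111 → 1  (bit 7 = 1)
position 6: 110 → 0  (bit 6 = 0)
position 4: 101 → 0  (bit 5 = 0)
position 0: 100 → 0  (bit 4 = 0)
position 5: 011 → 1  (bit 3 = 1)
position 3: 010 → 0  (bit 2 = 0)
position 2: 001 → 0  (bit 1 = 0)
position 1: 000 → 1  (bit 0 = 1)
bits b7..b0 = 10001001 = 137

137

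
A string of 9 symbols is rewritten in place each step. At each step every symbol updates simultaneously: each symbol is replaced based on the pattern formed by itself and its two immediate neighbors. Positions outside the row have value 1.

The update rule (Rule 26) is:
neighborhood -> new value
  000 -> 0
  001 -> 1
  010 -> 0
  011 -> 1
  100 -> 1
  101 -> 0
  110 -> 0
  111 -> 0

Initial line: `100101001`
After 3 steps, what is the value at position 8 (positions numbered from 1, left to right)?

1

011000111
010101100
000001011
position 8 holds 1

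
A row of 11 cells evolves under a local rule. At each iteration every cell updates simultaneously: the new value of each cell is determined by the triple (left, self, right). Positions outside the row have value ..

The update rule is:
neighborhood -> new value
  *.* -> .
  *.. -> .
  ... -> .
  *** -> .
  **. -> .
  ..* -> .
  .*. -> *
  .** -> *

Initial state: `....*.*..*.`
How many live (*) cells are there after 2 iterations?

3

....*.*..*.  (fixed point — unchanged through iteration 2)
count of *: 3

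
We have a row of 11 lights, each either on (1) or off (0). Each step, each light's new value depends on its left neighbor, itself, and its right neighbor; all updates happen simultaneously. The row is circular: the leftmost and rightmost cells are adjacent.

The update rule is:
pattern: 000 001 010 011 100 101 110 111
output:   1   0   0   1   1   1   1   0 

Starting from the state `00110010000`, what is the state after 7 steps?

10111001111
11101101000
10111110110
01100011111
11111010001
00001101101
11101111110

11101111110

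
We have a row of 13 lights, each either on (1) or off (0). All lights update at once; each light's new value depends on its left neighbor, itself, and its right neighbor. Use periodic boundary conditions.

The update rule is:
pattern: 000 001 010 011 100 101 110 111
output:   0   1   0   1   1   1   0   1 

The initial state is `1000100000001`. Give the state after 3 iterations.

iteration 1: 0101010000011
iteration 2: 1010101000110
iteration 3: 0101010101101

0101010101101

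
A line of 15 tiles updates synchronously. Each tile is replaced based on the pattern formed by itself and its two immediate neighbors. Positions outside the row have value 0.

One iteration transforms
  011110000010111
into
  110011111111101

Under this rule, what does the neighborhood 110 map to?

1

At position 4 the neighborhood is 110; the next row has 1 there.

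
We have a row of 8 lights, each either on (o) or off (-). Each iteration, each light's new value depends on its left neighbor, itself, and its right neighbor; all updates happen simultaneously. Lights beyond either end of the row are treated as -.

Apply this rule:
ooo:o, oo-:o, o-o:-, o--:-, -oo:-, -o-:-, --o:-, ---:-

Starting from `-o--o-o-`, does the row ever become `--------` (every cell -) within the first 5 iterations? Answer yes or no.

iteration 1: --------
all cells are - at iteration 1

yes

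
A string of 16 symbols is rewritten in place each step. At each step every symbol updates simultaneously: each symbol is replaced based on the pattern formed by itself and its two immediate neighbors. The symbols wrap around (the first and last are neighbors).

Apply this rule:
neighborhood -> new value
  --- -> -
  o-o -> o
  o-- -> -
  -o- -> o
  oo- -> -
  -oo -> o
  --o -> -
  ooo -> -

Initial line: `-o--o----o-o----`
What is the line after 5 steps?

-o--o----ooo----
-o--o----o------
-o--o----o------  (fixed point — unchanged through step 5)

-o--o----o------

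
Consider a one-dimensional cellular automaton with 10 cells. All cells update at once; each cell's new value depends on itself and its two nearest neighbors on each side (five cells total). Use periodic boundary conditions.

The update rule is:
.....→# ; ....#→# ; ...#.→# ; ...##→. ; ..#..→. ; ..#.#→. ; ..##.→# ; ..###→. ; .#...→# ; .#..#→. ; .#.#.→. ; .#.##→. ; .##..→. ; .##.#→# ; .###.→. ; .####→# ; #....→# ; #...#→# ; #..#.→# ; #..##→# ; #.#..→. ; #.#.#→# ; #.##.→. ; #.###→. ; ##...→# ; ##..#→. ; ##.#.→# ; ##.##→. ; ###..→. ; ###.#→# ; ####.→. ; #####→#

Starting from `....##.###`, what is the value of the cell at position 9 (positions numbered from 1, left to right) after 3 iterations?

.

###.##....
..#...###.
##.##....#
position 9 holds .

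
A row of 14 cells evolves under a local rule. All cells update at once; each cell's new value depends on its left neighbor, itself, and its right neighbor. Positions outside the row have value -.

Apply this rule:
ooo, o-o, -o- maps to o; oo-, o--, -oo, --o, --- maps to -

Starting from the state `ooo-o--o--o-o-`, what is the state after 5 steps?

-------o---o--

-o-oo--o--ooo-
-oo----o---o--
-------o---o--
-------o---o--  (fixed point — unchanged through step 5)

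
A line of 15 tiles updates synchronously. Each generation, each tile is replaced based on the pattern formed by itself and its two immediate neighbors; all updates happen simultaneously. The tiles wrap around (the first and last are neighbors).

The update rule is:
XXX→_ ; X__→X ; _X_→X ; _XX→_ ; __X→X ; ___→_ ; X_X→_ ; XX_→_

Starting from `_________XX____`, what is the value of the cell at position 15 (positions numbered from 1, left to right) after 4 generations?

________X__X___
_______XXXXXX__
______X______X_
_____XXX____XXX
position 15 holds X

X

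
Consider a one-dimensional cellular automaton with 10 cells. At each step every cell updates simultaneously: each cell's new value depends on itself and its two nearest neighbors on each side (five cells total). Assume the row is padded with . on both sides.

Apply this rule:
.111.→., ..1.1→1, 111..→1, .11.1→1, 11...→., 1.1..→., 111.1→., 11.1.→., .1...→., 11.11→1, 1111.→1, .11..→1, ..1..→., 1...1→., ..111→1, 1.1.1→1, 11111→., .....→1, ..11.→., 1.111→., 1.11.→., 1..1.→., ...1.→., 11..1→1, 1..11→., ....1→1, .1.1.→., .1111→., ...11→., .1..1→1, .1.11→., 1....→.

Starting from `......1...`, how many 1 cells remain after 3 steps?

3

11111....1
1..11..1..
.1..11....
count of 1: 3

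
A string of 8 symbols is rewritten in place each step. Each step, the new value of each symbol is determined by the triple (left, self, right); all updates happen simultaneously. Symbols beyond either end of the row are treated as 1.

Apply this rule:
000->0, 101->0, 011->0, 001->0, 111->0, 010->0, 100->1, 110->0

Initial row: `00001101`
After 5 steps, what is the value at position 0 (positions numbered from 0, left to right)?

10000000
01000000
00100000
10010000
01001000
position 0 holds 0

0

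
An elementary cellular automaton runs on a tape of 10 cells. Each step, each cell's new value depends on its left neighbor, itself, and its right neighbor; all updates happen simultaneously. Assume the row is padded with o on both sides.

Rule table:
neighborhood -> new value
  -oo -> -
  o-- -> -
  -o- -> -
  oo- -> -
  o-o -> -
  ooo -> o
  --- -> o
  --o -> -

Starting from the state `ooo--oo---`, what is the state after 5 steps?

step 1: oo------o-
step 2: o--oooo---
step 3: ----oo--o-
step 4: -oo-------
step 5: ----ooooo-

----ooooo-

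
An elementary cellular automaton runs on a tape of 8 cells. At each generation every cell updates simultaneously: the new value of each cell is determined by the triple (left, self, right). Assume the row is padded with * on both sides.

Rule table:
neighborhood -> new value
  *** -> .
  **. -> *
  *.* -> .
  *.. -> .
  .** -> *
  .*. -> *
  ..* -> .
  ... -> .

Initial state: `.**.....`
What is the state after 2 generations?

.**.....

generation 1: .**.....  (fixed point — unchanged through generation 2)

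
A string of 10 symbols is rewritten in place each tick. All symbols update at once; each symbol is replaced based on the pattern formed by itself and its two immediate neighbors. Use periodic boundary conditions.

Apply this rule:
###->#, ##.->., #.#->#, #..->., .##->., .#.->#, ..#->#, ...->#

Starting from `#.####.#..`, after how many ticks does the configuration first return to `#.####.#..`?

##.##.##.#
#.#..#..#.
###.##.###
##.#..#.##
#.##.###.#
.#..#.#.#.
##.######.
..#.####.#
.###.##.##
#.#.#..#..
#####.##.#
####.#..#.
.##.##.###
#..#..#.#.
#.##.#####
.#..#.####
##.###.##.
..#.#.#..#
.######.##
#.####.#..

20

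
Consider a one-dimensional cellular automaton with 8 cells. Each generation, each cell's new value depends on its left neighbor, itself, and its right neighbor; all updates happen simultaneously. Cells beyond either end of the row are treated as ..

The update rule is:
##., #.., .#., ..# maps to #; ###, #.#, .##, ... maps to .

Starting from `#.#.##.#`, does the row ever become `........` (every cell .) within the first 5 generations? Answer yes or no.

#.#..#.#
#.####.#
#....#.#
##..##.#
.###.#.#
generation 5 is .###.#.#, still not uniform .

no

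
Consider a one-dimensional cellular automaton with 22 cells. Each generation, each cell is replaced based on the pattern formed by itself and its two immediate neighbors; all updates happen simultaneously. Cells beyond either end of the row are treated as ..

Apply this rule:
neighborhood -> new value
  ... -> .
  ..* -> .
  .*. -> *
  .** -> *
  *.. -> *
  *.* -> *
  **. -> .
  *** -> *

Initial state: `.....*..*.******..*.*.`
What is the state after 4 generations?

generation 1: .....**.*******.*.****
generation 2: .....*.*******.******.
generation 3: .....********.******.*
generation 4: .....*******.******.**

.....*******.******.**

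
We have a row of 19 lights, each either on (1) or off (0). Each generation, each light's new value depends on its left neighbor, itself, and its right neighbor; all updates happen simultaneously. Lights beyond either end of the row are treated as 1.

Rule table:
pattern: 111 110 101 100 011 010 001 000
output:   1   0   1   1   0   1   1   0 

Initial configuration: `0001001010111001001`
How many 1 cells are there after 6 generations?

15

1011111111010111110
0101111110111011101
1110111101010101010
1101011011111111111
1011100101111111111
0101011110111111111
count of 1: 15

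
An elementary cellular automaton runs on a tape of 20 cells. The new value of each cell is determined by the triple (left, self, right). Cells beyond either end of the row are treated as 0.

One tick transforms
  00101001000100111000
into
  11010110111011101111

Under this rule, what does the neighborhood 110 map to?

At position 16 the neighborhood is 110; the next row has 1 there.

1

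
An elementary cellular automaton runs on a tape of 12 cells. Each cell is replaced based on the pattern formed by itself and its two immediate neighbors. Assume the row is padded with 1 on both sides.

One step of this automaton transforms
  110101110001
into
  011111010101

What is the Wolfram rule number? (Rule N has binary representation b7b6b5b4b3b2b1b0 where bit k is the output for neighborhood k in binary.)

position 0: 111 → 0  (bit 7 = 0)
position 1: 110 → 1  (bit 6 = 1)
position 2: 101 → 1  (bit 5 = 1)
position 8: 100 → 0  (bit 4 = 0)
position 5: 011 → 1  (bit 3 = 1)
position 3: 010 → 1  (bit 2 = 1)
position 10: 001 → 0  (bit 1 = 0)
position 9: 000 → 1  (bit 0 = 1)
bits b7..b0 = 01101101 = 109

109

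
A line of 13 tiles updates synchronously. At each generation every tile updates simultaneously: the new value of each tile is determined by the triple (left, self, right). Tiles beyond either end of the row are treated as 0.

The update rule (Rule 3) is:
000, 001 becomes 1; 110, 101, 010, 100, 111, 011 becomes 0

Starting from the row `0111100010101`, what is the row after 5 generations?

1000001100000
0011110001111
1100000110000
0001111000111
1110000011000

1110000011000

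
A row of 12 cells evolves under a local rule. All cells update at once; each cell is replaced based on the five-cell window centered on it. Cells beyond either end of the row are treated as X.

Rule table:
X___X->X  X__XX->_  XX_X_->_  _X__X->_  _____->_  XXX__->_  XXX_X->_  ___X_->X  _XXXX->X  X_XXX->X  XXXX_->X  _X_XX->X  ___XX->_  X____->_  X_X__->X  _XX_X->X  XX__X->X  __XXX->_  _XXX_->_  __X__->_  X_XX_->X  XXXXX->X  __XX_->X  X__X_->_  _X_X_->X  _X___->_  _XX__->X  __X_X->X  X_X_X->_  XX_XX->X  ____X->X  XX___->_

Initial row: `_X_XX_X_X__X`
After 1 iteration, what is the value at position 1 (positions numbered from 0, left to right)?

__XXX__XX___
position 1 holds _

_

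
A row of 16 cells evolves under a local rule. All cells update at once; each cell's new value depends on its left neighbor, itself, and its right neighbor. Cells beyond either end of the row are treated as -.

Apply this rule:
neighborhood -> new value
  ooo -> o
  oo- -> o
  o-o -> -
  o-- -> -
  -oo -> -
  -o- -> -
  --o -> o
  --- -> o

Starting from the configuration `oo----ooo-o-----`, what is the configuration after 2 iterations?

o---oo--o-oo-ooo

iteration 1: -o-ooo-oo---oooo
iteration 2: o---oo--o-oo-ooo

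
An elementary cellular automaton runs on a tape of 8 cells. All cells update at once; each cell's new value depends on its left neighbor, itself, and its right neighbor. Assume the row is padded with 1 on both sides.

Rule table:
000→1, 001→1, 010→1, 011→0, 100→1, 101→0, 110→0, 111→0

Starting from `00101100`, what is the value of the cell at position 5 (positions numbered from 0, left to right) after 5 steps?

step 1: 11100011
step 2: 00011100
step 3: 11100011  (repeats step 1; period 2)
step 5: 11100011
position 5 holds 0

0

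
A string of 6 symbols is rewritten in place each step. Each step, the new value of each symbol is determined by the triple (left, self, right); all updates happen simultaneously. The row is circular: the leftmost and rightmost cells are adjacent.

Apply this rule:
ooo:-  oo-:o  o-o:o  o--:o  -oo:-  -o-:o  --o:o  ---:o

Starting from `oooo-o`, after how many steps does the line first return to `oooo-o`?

---oo-
ooo-oo
--oo--
oo-ooo
-oo---
o-oooo
oo----
-ooooo
o----o
ooooo-
----oo
oooo-o

12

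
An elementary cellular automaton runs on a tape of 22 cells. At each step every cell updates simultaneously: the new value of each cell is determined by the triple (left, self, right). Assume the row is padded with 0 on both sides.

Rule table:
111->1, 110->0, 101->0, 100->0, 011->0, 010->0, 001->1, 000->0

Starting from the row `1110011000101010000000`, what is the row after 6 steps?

0000100000000000000000

0100100001000000000000
1001000010000000000000
0010000100000000000000
0100001000000000000000
1000010000000000000000
0000100000000000000000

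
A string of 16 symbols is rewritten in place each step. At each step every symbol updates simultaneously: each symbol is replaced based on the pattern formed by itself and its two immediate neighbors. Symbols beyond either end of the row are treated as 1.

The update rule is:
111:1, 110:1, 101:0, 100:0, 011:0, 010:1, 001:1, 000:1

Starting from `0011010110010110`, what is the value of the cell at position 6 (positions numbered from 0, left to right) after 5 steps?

0

0101010010110010
0101010110010110
0101010010110010  (repeats step 1; period 2)
step 5: 0101010010110010
position 6 holds 0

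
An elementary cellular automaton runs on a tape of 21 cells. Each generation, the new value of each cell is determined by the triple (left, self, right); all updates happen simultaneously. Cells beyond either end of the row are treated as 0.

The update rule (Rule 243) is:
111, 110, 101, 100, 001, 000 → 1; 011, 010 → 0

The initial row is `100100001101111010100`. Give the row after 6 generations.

generation 1: 011011110110111101011
generation 2: 101101111011011110101
generation 3: 010110111101101111010
generation 4: 101011011110110111101
generation 5: 010101101111011011110
generation 6: 101010110111101101111

101010110111101101111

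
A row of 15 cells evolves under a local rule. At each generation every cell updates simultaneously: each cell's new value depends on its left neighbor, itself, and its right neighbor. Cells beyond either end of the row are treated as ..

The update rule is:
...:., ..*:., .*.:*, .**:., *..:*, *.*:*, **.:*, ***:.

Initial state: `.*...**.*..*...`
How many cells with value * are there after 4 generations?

.**...****.**..
..**.....**.**.
...**.....**.**
....**.....**.*
count of *: 5

5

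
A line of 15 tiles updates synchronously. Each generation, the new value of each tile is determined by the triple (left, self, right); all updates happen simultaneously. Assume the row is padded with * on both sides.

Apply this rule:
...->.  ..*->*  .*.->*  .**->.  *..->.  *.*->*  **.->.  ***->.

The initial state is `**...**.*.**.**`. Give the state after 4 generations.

.**.*....**.***

generation 1: ....*..***..*..
generation 2: ...**.*....**.*
generation 3: ..*..**...*..*.
generation 4: .**.*....**.***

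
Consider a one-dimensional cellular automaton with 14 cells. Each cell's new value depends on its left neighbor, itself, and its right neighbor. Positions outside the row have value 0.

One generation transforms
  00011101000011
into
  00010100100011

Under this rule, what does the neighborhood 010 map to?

At position 7 the neighborhood is 010; the next row has 0 there.

0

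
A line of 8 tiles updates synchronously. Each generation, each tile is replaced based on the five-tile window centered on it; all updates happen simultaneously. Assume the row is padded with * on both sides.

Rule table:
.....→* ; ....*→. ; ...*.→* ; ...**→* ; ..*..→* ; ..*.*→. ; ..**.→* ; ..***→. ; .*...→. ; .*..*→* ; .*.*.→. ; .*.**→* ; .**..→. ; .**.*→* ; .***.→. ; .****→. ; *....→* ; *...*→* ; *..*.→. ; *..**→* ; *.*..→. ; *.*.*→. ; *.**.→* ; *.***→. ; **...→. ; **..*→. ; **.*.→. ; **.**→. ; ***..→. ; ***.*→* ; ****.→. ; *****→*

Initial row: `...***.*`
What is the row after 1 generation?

.**..*..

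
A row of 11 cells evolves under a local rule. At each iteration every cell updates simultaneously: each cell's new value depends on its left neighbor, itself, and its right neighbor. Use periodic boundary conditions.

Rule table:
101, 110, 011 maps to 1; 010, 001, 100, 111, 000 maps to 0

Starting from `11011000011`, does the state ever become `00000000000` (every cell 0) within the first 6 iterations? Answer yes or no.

yes

01111000010
01001000000
00000000000
all cells are 0 at iteration 3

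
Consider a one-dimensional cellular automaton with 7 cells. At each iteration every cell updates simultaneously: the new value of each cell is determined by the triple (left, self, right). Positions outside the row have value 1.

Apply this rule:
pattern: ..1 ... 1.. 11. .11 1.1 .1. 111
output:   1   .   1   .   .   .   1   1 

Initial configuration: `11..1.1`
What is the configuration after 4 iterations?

....11.

1.111..
...1.11
1.11..1
....11.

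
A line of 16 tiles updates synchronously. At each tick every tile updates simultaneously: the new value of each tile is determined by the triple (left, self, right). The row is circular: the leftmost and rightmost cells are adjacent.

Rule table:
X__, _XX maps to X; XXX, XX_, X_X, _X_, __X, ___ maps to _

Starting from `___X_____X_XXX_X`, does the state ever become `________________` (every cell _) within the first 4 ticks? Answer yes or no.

no

tick 1: X___X______X____
tick 2: _X___X______X___
tick 3: __X___X______X__
tick 4: ___X___X______X_
tick 4 is ___X___X______X_, still not uniform _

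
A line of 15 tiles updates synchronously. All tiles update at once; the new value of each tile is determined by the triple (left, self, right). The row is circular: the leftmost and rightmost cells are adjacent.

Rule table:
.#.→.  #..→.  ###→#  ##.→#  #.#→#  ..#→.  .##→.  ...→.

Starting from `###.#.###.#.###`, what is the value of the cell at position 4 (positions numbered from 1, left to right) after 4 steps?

#

####.#.###.#.##
#####.#.###.#.#
######.#.###.#.
.######.#.###.#
position 4 holds #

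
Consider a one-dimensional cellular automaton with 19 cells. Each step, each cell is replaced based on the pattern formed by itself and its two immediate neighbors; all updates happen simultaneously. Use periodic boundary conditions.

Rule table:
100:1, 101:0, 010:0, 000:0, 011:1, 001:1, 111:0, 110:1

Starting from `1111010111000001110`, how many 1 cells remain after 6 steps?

10

1001000101100011010
0110101001110111000
1110000111010101100
1011001101000001111
1011111100100011000
0010000111010111101
count of 1: 10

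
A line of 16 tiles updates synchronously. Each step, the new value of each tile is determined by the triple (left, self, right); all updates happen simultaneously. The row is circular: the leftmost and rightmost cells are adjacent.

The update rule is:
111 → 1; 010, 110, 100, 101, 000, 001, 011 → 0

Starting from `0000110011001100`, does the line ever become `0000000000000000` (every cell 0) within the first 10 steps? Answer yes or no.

step 1: 0000000000000000
all cells are 0 at step 1

yes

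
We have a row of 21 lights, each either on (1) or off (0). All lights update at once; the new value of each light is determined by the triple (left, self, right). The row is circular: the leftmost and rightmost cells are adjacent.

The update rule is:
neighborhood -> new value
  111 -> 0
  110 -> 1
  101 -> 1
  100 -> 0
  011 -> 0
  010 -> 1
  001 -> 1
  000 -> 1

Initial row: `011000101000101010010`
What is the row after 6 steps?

111111101111001100010

101011111011111110110
111100001100000011011
000101110101111101100
111110011110000110101
000010100010111011110
111111101111001100010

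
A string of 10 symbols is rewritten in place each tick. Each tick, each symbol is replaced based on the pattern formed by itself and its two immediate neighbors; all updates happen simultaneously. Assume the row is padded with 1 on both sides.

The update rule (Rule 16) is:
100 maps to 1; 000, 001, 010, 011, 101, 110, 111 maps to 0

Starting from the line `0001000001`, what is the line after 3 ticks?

1000100000
0100010000
0010001000

0010001000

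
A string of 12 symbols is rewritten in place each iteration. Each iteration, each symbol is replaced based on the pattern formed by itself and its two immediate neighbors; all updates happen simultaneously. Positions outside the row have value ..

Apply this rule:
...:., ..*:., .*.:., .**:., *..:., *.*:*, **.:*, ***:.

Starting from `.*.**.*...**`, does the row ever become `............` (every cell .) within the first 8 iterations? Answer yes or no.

yes

iteration 1: ..*.**.....*
iteration 2: ...*.*......
iteration 3: ....*.......
iteration 4: ............
all cells are . at iteration 4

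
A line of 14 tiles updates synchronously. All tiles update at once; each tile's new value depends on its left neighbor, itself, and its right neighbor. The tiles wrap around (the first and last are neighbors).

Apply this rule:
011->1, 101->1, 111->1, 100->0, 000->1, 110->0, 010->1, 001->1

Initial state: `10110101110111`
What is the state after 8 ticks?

01101111101111
11011111011110
10111110111101
01111101111011
11111011110110
11110111101101
11101111011011
11011110110111

11011110110111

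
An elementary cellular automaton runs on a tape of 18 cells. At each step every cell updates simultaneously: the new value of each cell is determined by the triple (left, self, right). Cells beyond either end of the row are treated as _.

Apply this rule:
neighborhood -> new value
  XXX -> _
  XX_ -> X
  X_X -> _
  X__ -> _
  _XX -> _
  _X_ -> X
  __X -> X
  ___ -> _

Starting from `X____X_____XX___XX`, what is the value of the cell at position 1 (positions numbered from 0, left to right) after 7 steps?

_

X___XX____X_X__X_X
X__X_X___XX_X_XX_X
X_XX_X__X_X_X__X_X
X__X_X_XX_X_X_XX_X
X_XX_X__X_X_X__X_X  (repeats step 3; period 2)
step 7: X_XX_X__X_X_X__X_X
position 1 holds _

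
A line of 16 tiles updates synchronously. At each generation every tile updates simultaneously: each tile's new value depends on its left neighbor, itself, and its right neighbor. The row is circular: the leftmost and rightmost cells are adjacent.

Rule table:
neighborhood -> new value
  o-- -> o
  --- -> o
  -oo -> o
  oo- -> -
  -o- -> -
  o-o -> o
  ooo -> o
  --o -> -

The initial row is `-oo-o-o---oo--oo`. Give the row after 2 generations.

o-o-o-oo-o-o-o-o

oo-o-o-oo-o-o-o-
o-o-o-oo-o-o-o-o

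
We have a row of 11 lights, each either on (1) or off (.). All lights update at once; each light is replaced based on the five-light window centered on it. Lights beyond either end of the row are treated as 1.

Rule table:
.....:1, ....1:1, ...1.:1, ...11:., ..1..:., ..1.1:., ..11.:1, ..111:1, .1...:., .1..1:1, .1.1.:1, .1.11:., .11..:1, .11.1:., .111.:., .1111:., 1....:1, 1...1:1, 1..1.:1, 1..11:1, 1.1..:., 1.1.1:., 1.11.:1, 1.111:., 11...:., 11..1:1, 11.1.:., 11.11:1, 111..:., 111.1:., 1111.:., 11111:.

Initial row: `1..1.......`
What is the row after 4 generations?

.11111.1.1.

.11..11111.
111111....1
.......11.1
.11111.1.1.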